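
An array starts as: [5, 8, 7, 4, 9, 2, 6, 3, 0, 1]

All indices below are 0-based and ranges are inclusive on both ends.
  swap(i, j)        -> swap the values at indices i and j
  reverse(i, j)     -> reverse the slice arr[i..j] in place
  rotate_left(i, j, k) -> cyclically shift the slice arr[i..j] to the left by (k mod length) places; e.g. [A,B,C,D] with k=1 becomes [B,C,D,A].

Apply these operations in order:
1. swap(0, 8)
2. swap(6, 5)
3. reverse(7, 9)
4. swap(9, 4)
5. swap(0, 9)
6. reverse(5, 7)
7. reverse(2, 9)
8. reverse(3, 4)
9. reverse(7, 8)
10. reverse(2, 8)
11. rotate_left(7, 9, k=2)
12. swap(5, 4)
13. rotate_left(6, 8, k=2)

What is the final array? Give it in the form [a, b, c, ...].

After 1 (swap(0, 8)): [0, 8, 7, 4, 9, 2, 6, 3, 5, 1]
After 2 (swap(6, 5)): [0, 8, 7, 4, 9, 6, 2, 3, 5, 1]
After 3 (reverse(7, 9)): [0, 8, 7, 4, 9, 6, 2, 1, 5, 3]
After 4 (swap(9, 4)): [0, 8, 7, 4, 3, 6, 2, 1, 5, 9]
After 5 (swap(0, 9)): [9, 8, 7, 4, 3, 6, 2, 1, 5, 0]
After 6 (reverse(5, 7)): [9, 8, 7, 4, 3, 1, 2, 6, 5, 0]
After 7 (reverse(2, 9)): [9, 8, 0, 5, 6, 2, 1, 3, 4, 7]
After 8 (reverse(3, 4)): [9, 8, 0, 6, 5, 2, 1, 3, 4, 7]
After 9 (reverse(7, 8)): [9, 8, 0, 6, 5, 2, 1, 4, 3, 7]
After 10 (reverse(2, 8)): [9, 8, 3, 4, 1, 2, 5, 6, 0, 7]
After 11 (rotate_left(7, 9, k=2)): [9, 8, 3, 4, 1, 2, 5, 7, 6, 0]
After 12 (swap(5, 4)): [9, 8, 3, 4, 2, 1, 5, 7, 6, 0]
After 13 (rotate_left(6, 8, k=2)): [9, 8, 3, 4, 2, 1, 6, 5, 7, 0]

Answer: [9, 8, 3, 4, 2, 1, 6, 5, 7, 0]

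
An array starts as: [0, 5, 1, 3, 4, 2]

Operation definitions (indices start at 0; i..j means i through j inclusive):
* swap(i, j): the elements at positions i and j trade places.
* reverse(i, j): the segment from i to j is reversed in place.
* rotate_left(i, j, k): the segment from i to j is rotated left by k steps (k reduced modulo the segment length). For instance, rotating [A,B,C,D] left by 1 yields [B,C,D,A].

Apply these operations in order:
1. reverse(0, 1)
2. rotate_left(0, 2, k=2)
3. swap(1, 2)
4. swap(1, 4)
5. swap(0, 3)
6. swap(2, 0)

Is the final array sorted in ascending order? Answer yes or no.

After 1 (reverse(0, 1)): [5, 0, 1, 3, 4, 2]
After 2 (rotate_left(0, 2, k=2)): [1, 5, 0, 3, 4, 2]
After 3 (swap(1, 2)): [1, 0, 5, 3, 4, 2]
After 4 (swap(1, 4)): [1, 4, 5, 3, 0, 2]
After 5 (swap(0, 3)): [3, 4, 5, 1, 0, 2]
After 6 (swap(2, 0)): [5, 4, 3, 1, 0, 2]

Answer: no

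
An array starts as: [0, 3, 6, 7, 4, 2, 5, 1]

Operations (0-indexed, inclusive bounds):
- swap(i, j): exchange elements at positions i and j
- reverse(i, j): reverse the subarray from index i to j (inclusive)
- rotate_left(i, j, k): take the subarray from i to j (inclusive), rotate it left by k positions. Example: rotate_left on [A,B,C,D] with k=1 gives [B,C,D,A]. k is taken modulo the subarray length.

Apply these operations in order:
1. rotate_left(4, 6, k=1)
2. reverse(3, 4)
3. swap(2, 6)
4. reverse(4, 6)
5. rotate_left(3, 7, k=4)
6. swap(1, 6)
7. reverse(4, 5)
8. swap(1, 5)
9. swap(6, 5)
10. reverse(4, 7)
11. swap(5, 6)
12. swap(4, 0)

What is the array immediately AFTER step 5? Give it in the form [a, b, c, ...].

After 1 (rotate_left(4, 6, k=1)): [0, 3, 6, 7, 2, 5, 4, 1]
After 2 (reverse(3, 4)): [0, 3, 6, 2, 7, 5, 4, 1]
After 3 (swap(2, 6)): [0, 3, 4, 2, 7, 5, 6, 1]
After 4 (reverse(4, 6)): [0, 3, 4, 2, 6, 5, 7, 1]
After 5 (rotate_left(3, 7, k=4)): [0, 3, 4, 1, 2, 6, 5, 7]

Answer: [0, 3, 4, 1, 2, 6, 5, 7]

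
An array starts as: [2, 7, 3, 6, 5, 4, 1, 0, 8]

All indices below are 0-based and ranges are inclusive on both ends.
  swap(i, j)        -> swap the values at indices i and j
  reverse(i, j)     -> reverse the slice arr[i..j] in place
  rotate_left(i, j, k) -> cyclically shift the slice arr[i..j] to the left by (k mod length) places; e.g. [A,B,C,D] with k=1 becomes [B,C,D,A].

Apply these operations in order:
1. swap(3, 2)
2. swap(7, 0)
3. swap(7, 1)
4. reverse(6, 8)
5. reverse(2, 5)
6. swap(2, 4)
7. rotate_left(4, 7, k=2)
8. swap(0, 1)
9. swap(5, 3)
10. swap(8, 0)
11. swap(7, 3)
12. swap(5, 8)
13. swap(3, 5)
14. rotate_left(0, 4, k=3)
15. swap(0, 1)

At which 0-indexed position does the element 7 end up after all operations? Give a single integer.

After 1 (swap(3, 2)): [2, 7, 6, 3, 5, 4, 1, 0, 8]
After 2 (swap(7, 0)): [0, 7, 6, 3, 5, 4, 1, 2, 8]
After 3 (swap(7, 1)): [0, 2, 6, 3, 5, 4, 1, 7, 8]
After 4 (reverse(6, 8)): [0, 2, 6, 3, 5, 4, 8, 7, 1]
After 5 (reverse(2, 5)): [0, 2, 4, 5, 3, 6, 8, 7, 1]
After 6 (swap(2, 4)): [0, 2, 3, 5, 4, 6, 8, 7, 1]
After 7 (rotate_left(4, 7, k=2)): [0, 2, 3, 5, 8, 7, 4, 6, 1]
After 8 (swap(0, 1)): [2, 0, 3, 5, 8, 7, 4, 6, 1]
After 9 (swap(5, 3)): [2, 0, 3, 7, 8, 5, 4, 6, 1]
After 10 (swap(8, 0)): [1, 0, 3, 7, 8, 5, 4, 6, 2]
After 11 (swap(7, 3)): [1, 0, 3, 6, 8, 5, 4, 7, 2]
After 12 (swap(5, 8)): [1, 0, 3, 6, 8, 2, 4, 7, 5]
After 13 (swap(3, 5)): [1, 0, 3, 2, 8, 6, 4, 7, 5]
After 14 (rotate_left(0, 4, k=3)): [2, 8, 1, 0, 3, 6, 4, 7, 5]
After 15 (swap(0, 1)): [8, 2, 1, 0, 3, 6, 4, 7, 5]

Answer: 7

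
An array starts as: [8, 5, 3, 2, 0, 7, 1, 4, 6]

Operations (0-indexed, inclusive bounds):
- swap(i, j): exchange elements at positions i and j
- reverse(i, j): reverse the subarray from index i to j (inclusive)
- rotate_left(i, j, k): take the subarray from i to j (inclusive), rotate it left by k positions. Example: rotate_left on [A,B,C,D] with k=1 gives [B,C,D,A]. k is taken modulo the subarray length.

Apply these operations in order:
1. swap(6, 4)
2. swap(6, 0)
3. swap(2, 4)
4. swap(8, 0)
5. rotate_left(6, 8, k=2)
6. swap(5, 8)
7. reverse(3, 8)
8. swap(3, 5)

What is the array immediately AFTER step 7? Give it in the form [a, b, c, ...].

Answer: [6, 5, 1, 7, 8, 0, 4, 3, 2]

Derivation:
After 1 (swap(6, 4)): [8, 5, 3, 2, 1, 7, 0, 4, 6]
After 2 (swap(6, 0)): [0, 5, 3, 2, 1, 7, 8, 4, 6]
After 3 (swap(2, 4)): [0, 5, 1, 2, 3, 7, 8, 4, 6]
After 4 (swap(8, 0)): [6, 5, 1, 2, 3, 7, 8, 4, 0]
After 5 (rotate_left(6, 8, k=2)): [6, 5, 1, 2, 3, 7, 0, 8, 4]
After 6 (swap(5, 8)): [6, 5, 1, 2, 3, 4, 0, 8, 7]
After 7 (reverse(3, 8)): [6, 5, 1, 7, 8, 0, 4, 3, 2]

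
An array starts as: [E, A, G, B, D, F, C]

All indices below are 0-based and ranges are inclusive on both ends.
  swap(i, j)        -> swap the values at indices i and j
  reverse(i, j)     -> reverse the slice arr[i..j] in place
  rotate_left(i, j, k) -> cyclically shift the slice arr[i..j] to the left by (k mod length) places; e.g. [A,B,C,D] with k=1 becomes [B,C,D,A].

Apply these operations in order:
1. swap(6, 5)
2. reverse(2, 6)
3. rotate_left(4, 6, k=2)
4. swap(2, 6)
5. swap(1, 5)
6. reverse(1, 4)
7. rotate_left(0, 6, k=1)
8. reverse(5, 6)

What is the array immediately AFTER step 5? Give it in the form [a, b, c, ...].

After 1 (swap(6, 5)): [E, A, G, B, D, C, F]
After 2 (reverse(2, 6)): [E, A, F, C, D, B, G]
After 3 (rotate_left(4, 6, k=2)): [E, A, F, C, G, D, B]
After 4 (swap(2, 6)): [E, A, B, C, G, D, F]
After 5 (swap(1, 5)): [E, D, B, C, G, A, F]

Answer: [E, D, B, C, G, A, F]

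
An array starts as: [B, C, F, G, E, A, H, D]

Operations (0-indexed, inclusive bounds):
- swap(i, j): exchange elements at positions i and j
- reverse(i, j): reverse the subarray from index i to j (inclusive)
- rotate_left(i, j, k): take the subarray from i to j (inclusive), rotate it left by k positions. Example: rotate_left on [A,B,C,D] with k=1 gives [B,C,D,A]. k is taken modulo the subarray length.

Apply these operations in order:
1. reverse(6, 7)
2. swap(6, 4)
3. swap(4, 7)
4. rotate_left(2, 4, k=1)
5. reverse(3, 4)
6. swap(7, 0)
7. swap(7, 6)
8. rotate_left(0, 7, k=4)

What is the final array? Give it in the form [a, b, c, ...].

Answer: [H, A, B, E, D, C, G, F]

Derivation:
After 1 (reverse(6, 7)): [B, C, F, G, E, A, D, H]
After 2 (swap(6, 4)): [B, C, F, G, D, A, E, H]
After 3 (swap(4, 7)): [B, C, F, G, H, A, E, D]
After 4 (rotate_left(2, 4, k=1)): [B, C, G, H, F, A, E, D]
After 5 (reverse(3, 4)): [B, C, G, F, H, A, E, D]
After 6 (swap(7, 0)): [D, C, G, F, H, A, E, B]
After 7 (swap(7, 6)): [D, C, G, F, H, A, B, E]
After 8 (rotate_left(0, 7, k=4)): [H, A, B, E, D, C, G, F]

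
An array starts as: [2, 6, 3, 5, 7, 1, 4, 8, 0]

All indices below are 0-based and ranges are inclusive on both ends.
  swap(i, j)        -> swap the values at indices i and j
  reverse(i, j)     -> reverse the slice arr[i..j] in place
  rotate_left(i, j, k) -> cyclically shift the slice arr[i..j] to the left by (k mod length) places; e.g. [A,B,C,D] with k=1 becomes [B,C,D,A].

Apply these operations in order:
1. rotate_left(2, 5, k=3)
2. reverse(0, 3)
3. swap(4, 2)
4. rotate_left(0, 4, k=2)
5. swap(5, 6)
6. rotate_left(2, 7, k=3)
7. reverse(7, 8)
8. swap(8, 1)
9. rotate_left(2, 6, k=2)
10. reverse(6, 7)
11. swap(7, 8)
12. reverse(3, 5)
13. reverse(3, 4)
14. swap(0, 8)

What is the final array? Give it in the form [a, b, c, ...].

Answer: [7, 1, 8, 3, 4, 6, 0, 2, 5]

Derivation:
After 1 (rotate_left(2, 5, k=3)): [2, 6, 1, 3, 5, 7, 4, 8, 0]
After 2 (reverse(0, 3)): [3, 1, 6, 2, 5, 7, 4, 8, 0]
After 3 (swap(4, 2)): [3, 1, 5, 2, 6, 7, 4, 8, 0]
After 4 (rotate_left(0, 4, k=2)): [5, 2, 6, 3, 1, 7, 4, 8, 0]
After 5 (swap(5, 6)): [5, 2, 6, 3, 1, 4, 7, 8, 0]
After 6 (rotate_left(2, 7, k=3)): [5, 2, 4, 7, 8, 6, 3, 1, 0]
After 7 (reverse(7, 8)): [5, 2, 4, 7, 8, 6, 3, 0, 1]
After 8 (swap(8, 1)): [5, 1, 4, 7, 8, 6, 3, 0, 2]
After 9 (rotate_left(2, 6, k=2)): [5, 1, 8, 6, 3, 4, 7, 0, 2]
After 10 (reverse(6, 7)): [5, 1, 8, 6, 3, 4, 0, 7, 2]
After 11 (swap(7, 8)): [5, 1, 8, 6, 3, 4, 0, 2, 7]
After 12 (reverse(3, 5)): [5, 1, 8, 4, 3, 6, 0, 2, 7]
After 13 (reverse(3, 4)): [5, 1, 8, 3, 4, 6, 0, 2, 7]
After 14 (swap(0, 8)): [7, 1, 8, 3, 4, 6, 0, 2, 5]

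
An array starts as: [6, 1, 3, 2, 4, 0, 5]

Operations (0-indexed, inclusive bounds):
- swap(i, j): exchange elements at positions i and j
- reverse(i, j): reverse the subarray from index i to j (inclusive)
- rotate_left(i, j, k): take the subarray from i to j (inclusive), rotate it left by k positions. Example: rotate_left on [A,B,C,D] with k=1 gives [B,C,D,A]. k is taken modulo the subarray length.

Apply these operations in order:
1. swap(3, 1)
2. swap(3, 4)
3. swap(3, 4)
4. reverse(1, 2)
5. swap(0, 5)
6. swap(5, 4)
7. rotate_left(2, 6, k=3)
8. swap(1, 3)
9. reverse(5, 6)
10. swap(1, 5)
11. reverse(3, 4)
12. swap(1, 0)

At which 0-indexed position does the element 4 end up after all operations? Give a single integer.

Answer: 2

Derivation:
After 1 (swap(3, 1)): [6, 2, 3, 1, 4, 0, 5]
After 2 (swap(3, 4)): [6, 2, 3, 4, 1, 0, 5]
After 3 (swap(3, 4)): [6, 2, 3, 1, 4, 0, 5]
After 4 (reverse(1, 2)): [6, 3, 2, 1, 4, 0, 5]
After 5 (swap(0, 5)): [0, 3, 2, 1, 4, 6, 5]
After 6 (swap(5, 4)): [0, 3, 2, 1, 6, 4, 5]
After 7 (rotate_left(2, 6, k=3)): [0, 3, 4, 5, 2, 1, 6]
After 8 (swap(1, 3)): [0, 5, 4, 3, 2, 1, 6]
After 9 (reverse(5, 6)): [0, 5, 4, 3, 2, 6, 1]
After 10 (swap(1, 5)): [0, 6, 4, 3, 2, 5, 1]
After 11 (reverse(3, 4)): [0, 6, 4, 2, 3, 5, 1]
After 12 (swap(1, 0)): [6, 0, 4, 2, 3, 5, 1]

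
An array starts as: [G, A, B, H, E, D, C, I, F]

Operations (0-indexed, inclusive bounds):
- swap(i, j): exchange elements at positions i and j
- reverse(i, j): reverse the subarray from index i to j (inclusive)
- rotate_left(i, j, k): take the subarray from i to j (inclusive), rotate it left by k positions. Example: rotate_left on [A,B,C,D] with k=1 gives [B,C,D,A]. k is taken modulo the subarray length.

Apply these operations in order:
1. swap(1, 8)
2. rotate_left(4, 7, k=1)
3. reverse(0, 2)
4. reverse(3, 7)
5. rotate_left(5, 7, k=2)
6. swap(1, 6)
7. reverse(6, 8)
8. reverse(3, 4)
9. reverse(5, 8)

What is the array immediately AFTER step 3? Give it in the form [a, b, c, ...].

After 1 (swap(1, 8)): [G, F, B, H, E, D, C, I, A]
After 2 (rotate_left(4, 7, k=1)): [G, F, B, H, D, C, I, E, A]
After 3 (reverse(0, 2)): [B, F, G, H, D, C, I, E, A]

Answer: [B, F, G, H, D, C, I, E, A]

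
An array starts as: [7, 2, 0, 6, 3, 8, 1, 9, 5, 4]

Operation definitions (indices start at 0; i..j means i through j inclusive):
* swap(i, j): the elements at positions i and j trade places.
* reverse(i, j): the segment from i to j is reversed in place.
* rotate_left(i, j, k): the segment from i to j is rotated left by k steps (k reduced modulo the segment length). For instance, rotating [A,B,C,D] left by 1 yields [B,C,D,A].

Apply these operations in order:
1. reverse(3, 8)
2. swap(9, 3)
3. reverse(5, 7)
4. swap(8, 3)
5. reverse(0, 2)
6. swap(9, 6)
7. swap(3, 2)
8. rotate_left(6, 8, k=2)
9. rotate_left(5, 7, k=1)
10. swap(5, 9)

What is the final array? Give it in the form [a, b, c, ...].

Answer: [0, 2, 6, 7, 9, 8, 5, 3, 1, 4]

Derivation:
After 1 (reverse(3, 8)): [7, 2, 0, 5, 9, 1, 8, 3, 6, 4]
After 2 (swap(9, 3)): [7, 2, 0, 4, 9, 1, 8, 3, 6, 5]
After 3 (reverse(5, 7)): [7, 2, 0, 4, 9, 3, 8, 1, 6, 5]
After 4 (swap(8, 3)): [7, 2, 0, 6, 9, 3, 8, 1, 4, 5]
After 5 (reverse(0, 2)): [0, 2, 7, 6, 9, 3, 8, 1, 4, 5]
After 6 (swap(9, 6)): [0, 2, 7, 6, 9, 3, 5, 1, 4, 8]
After 7 (swap(3, 2)): [0, 2, 6, 7, 9, 3, 5, 1, 4, 8]
After 8 (rotate_left(6, 8, k=2)): [0, 2, 6, 7, 9, 3, 4, 5, 1, 8]
After 9 (rotate_left(5, 7, k=1)): [0, 2, 6, 7, 9, 4, 5, 3, 1, 8]
After 10 (swap(5, 9)): [0, 2, 6, 7, 9, 8, 5, 3, 1, 4]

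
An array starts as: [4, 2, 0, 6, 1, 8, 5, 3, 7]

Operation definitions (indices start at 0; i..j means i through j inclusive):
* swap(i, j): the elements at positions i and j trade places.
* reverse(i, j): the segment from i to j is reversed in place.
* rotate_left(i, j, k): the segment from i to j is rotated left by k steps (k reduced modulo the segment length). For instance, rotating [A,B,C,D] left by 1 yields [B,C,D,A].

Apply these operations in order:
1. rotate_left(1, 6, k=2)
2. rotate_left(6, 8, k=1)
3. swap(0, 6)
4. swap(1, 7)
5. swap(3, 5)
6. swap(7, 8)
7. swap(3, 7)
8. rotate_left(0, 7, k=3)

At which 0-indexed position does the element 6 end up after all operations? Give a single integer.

Answer: 8

Derivation:
After 1 (rotate_left(1, 6, k=2)): [4, 6, 1, 8, 5, 2, 0, 3, 7]
After 2 (rotate_left(6, 8, k=1)): [4, 6, 1, 8, 5, 2, 3, 7, 0]
After 3 (swap(0, 6)): [3, 6, 1, 8, 5, 2, 4, 7, 0]
After 4 (swap(1, 7)): [3, 7, 1, 8, 5, 2, 4, 6, 0]
After 5 (swap(3, 5)): [3, 7, 1, 2, 5, 8, 4, 6, 0]
After 6 (swap(7, 8)): [3, 7, 1, 2, 5, 8, 4, 0, 6]
After 7 (swap(3, 7)): [3, 7, 1, 0, 5, 8, 4, 2, 6]
After 8 (rotate_left(0, 7, k=3)): [0, 5, 8, 4, 2, 3, 7, 1, 6]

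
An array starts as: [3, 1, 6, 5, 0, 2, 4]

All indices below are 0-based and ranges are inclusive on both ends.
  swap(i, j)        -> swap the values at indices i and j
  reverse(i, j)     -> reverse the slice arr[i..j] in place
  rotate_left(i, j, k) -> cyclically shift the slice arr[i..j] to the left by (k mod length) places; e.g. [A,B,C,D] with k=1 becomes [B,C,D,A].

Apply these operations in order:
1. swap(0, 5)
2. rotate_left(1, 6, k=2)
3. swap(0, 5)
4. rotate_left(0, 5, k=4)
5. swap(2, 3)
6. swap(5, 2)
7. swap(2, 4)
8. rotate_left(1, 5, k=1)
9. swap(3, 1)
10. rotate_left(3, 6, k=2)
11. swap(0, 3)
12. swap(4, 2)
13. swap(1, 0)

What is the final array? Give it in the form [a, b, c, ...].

After 1 (swap(0, 5)): [2, 1, 6, 5, 0, 3, 4]
After 2 (rotate_left(1, 6, k=2)): [2, 5, 0, 3, 4, 1, 6]
After 3 (swap(0, 5)): [1, 5, 0, 3, 4, 2, 6]
After 4 (rotate_left(0, 5, k=4)): [4, 2, 1, 5, 0, 3, 6]
After 5 (swap(2, 3)): [4, 2, 5, 1, 0, 3, 6]
After 6 (swap(5, 2)): [4, 2, 3, 1, 0, 5, 6]
After 7 (swap(2, 4)): [4, 2, 0, 1, 3, 5, 6]
After 8 (rotate_left(1, 5, k=1)): [4, 0, 1, 3, 5, 2, 6]
After 9 (swap(3, 1)): [4, 3, 1, 0, 5, 2, 6]
After 10 (rotate_left(3, 6, k=2)): [4, 3, 1, 2, 6, 0, 5]
After 11 (swap(0, 3)): [2, 3, 1, 4, 6, 0, 5]
After 12 (swap(4, 2)): [2, 3, 6, 4, 1, 0, 5]
After 13 (swap(1, 0)): [3, 2, 6, 4, 1, 0, 5]

Answer: [3, 2, 6, 4, 1, 0, 5]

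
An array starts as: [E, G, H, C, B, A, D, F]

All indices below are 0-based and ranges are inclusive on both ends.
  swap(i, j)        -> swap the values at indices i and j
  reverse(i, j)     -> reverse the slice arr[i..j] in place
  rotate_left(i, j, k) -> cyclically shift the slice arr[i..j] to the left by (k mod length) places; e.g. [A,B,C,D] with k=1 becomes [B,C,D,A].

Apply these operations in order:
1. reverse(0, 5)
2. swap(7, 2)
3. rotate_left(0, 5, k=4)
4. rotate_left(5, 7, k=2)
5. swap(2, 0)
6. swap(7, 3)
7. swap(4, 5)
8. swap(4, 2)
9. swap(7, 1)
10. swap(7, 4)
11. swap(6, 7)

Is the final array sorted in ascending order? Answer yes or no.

After 1 (reverse(0, 5)): [A, B, C, H, G, E, D, F]
After 2 (swap(7, 2)): [A, B, F, H, G, E, D, C]
After 3 (rotate_left(0, 5, k=4)): [G, E, A, B, F, H, D, C]
After 4 (rotate_left(5, 7, k=2)): [G, E, A, B, F, C, H, D]
After 5 (swap(2, 0)): [A, E, G, B, F, C, H, D]
After 6 (swap(7, 3)): [A, E, G, D, F, C, H, B]
After 7 (swap(4, 5)): [A, E, G, D, C, F, H, B]
After 8 (swap(4, 2)): [A, E, C, D, G, F, H, B]
After 9 (swap(7, 1)): [A, B, C, D, G, F, H, E]
After 10 (swap(7, 4)): [A, B, C, D, E, F, H, G]
After 11 (swap(6, 7)): [A, B, C, D, E, F, G, H]

Answer: yes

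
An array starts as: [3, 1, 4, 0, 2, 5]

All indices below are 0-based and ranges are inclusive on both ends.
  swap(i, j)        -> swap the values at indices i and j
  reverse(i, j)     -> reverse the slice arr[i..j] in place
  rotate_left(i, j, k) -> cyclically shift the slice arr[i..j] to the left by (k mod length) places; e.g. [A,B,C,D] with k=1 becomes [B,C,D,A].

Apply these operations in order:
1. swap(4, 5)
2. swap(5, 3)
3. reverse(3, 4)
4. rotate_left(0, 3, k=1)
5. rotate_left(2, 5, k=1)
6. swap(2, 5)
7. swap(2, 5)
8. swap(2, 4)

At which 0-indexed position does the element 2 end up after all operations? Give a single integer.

Answer: 3

Derivation:
After 1 (swap(4, 5)): [3, 1, 4, 0, 5, 2]
After 2 (swap(5, 3)): [3, 1, 4, 2, 5, 0]
After 3 (reverse(3, 4)): [3, 1, 4, 5, 2, 0]
After 4 (rotate_left(0, 3, k=1)): [1, 4, 5, 3, 2, 0]
After 5 (rotate_left(2, 5, k=1)): [1, 4, 3, 2, 0, 5]
After 6 (swap(2, 5)): [1, 4, 5, 2, 0, 3]
After 7 (swap(2, 5)): [1, 4, 3, 2, 0, 5]
After 8 (swap(2, 4)): [1, 4, 0, 2, 3, 5]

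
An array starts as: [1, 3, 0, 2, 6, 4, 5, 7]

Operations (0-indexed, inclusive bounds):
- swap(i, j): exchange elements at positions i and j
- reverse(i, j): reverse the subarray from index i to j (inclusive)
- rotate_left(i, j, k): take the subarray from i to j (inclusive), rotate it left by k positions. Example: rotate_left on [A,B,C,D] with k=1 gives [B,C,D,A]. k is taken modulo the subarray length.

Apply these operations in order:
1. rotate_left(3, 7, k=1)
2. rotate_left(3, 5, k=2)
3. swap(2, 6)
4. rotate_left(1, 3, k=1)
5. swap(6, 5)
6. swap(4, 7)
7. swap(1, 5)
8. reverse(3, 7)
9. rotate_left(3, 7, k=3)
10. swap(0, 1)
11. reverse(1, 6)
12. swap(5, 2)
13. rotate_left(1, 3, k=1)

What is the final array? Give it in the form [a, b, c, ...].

After 1 (rotate_left(3, 7, k=1)): [1, 3, 0, 6, 4, 5, 7, 2]
After 2 (rotate_left(3, 5, k=2)): [1, 3, 0, 5, 6, 4, 7, 2]
After 3 (swap(2, 6)): [1, 3, 7, 5, 6, 4, 0, 2]
After 4 (rotate_left(1, 3, k=1)): [1, 7, 5, 3, 6, 4, 0, 2]
After 5 (swap(6, 5)): [1, 7, 5, 3, 6, 0, 4, 2]
After 6 (swap(4, 7)): [1, 7, 5, 3, 2, 0, 4, 6]
After 7 (swap(1, 5)): [1, 0, 5, 3, 2, 7, 4, 6]
After 8 (reverse(3, 7)): [1, 0, 5, 6, 4, 7, 2, 3]
After 9 (rotate_left(3, 7, k=3)): [1, 0, 5, 2, 3, 6, 4, 7]
After 10 (swap(0, 1)): [0, 1, 5, 2, 3, 6, 4, 7]
After 11 (reverse(1, 6)): [0, 4, 6, 3, 2, 5, 1, 7]
After 12 (swap(5, 2)): [0, 4, 5, 3, 2, 6, 1, 7]
After 13 (rotate_left(1, 3, k=1)): [0, 5, 3, 4, 2, 6, 1, 7]

Answer: [0, 5, 3, 4, 2, 6, 1, 7]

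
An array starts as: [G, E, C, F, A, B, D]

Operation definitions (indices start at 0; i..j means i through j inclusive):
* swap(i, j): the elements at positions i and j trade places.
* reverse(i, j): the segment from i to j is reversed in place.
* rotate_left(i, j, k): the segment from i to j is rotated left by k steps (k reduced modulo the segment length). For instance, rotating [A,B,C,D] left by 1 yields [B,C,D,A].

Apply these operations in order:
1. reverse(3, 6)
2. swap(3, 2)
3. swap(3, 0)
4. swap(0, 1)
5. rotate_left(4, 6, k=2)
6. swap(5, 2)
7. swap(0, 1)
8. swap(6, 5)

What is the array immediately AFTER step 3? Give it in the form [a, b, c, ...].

Answer: [C, E, D, G, B, A, F]

Derivation:
After 1 (reverse(3, 6)): [G, E, C, D, B, A, F]
After 2 (swap(3, 2)): [G, E, D, C, B, A, F]
After 3 (swap(3, 0)): [C, E, D, G, B, A, F]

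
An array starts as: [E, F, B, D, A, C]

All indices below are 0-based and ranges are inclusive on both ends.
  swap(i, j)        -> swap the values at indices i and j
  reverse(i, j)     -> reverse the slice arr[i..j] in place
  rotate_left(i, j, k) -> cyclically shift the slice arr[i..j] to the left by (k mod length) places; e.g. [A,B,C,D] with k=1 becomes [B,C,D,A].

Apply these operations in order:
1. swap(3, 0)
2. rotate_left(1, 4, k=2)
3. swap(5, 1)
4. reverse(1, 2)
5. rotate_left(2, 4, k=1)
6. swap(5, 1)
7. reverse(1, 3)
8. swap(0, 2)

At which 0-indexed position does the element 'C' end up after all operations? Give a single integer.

Answer: 4

Derivation:
After 1 (swap(3, 0)): [D, F, B, E, A, C]
After 2 (rotate_left(1, 4, k=2)): [D, E, A, F, B, C]
After 3 (swap(5, 1)): [D, C, A, F, B, E]
After 4 (reverse(1, 2)): [D, A, C, F, B, E]
After 5 (rotate_left(2, 4, k=1)): [D, A, F, B, C, E]
After 6 (swap(5, 1)): [D, E, F, B, C, A]
After 7 (reverse(1, 3)): [D, B, F, E, C, A]
After 8 (swap(0, 2)): [F, B, D, E, C, A]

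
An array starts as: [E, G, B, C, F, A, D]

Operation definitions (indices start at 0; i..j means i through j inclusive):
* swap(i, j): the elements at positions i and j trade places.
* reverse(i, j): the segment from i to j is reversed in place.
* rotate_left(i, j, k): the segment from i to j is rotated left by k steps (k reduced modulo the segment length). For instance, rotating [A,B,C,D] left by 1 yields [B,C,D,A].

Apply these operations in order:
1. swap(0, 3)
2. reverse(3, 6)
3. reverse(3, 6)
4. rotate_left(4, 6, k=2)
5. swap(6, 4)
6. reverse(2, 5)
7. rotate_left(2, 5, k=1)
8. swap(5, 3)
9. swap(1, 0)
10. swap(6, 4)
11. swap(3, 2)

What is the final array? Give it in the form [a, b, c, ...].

After 1 (swap(0, 3)): [C, G, B, E, F, A, D]
After 2 (reverse(3, 6)): [C, G, B, D, A, F, E]
After 3 (reverse(3, 6)): [C, G, B, E, F, A, D]
After 4 (rotate_left(4, 6, k=2)): [C, G, B, E, D, F, A]
After 5 (swap(6, 4)): [C, G, B, E, A, F, D]
After 6 (reverse(2, 5)): [C, G, F, A, E, B, D]
After 7 (rotate_left(2, 5, k=1)): [C, G, A, E, B, F, D]
After 8 (swap(5, 3)): [C, G, A, F, B, E, D]
After 9 (swap(1, 0)): [G, C, A, F, B, E, D]
After 10 (swap(6, 4)): [G, C, A, F, D, E, B]
After 11 (swap(3, 2)): [G, C, F, A, D, E, B]

Answer: [G, C, F, A, D, E, B]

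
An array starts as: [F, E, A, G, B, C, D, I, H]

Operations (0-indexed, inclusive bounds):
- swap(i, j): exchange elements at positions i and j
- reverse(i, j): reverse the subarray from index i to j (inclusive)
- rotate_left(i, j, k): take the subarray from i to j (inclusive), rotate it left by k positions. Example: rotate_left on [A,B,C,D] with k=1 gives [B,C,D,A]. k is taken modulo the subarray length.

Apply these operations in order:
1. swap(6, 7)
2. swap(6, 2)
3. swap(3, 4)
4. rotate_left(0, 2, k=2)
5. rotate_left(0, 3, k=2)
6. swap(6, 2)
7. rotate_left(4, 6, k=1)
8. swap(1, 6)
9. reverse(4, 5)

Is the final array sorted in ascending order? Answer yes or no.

After 1 (swap(6, 7)): [F, E, A, G, B, C, I, D, H]
After 2 (swap(6, 2)): [F, E, I, G, B, C, A, D, H]
After 3 (swap(3, 4)): [F, E, I, B, G, C, A, D, H]
After 4 (rotate_left(0, 2, k=2)): [I, F, E, B, G, C, A, D, H]
After 5 (rotate_left(0, 3, k=2)): [E, B, I, F, G, C, A, D, H]
After 6 (swap(6, 2)): [E, B, A, F, G, C, I, D, H]
After 7 (rotate_left(4, 6, k=1)): [E, B, A, F, C, I, G, D, H]
After 8 (swap(1, 6)): [E, G, A, F, C, I, B, D, H]
After 9 (reverse(4, 5)): [E, G, A, F, I, C, B, D, H]

Answer: no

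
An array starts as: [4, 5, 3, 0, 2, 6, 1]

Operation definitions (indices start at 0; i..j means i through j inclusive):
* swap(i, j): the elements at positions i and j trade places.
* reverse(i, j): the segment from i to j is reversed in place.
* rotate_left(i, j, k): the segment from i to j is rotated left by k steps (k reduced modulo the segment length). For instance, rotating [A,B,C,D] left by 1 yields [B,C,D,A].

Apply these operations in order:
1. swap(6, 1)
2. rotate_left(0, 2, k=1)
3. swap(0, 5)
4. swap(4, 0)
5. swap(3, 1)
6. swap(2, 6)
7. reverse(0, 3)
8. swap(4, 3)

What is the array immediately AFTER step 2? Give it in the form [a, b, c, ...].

After 1 (swap(6, 1)): [4, 1, 3, 0, 2, 6, 5]
After 2 (rotate_left(0, 2, k=1)): [1, 3, 4, 0, 2, 6, 5]

Answer: [1, 3, 4, 0, 2, 6, 5]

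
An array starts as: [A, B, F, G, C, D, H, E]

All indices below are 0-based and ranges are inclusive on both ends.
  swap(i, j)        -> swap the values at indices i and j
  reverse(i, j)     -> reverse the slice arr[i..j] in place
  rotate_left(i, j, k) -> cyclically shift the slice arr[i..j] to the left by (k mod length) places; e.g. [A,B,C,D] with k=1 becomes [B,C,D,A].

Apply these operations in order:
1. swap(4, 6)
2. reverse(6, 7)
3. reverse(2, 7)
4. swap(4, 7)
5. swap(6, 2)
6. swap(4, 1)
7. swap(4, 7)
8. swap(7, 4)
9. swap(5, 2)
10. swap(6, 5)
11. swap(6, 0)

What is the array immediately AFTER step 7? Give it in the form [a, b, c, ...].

After 1 (swap(4, 6)): [A, B, F, G, H, D, C, E]
After 2 (reverse(6, 7)): [A, B, F, G, H, D, E, C]
After 3 (reverse(2, 7)): [A, B, C, E, D, H, G, F]
After 4 (swap(4, 7)): [A, B, C, E, F, H, G, D]
After 5 (swap(6, 2)): [A, B, G, E, F, H, C, D]
After 6 (swap(4, 1)): [A, F, G, E, B, H, C, D]
After 7 (swap(4, 7)): [A, F, G, E, D, H, C, B]

Answer: [A, F, G, E, D, H, C, B]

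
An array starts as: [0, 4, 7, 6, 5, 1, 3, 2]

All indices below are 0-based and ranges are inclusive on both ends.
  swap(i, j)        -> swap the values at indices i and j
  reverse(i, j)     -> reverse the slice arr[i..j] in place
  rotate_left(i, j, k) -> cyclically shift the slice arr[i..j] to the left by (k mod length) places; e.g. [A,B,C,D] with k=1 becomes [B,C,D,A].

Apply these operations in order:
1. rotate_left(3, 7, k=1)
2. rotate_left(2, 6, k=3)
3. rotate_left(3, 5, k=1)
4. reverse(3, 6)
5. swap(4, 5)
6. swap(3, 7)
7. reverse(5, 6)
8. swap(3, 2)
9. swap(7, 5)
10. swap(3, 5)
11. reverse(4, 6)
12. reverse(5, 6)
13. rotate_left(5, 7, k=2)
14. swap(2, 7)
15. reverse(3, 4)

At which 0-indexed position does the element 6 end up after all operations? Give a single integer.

Answer: 7

Derivation:
After 1 (rotate_left(3, 7, k=1)): [0, 4, 7, 5, 1, 3, 2, 6]
After 2 (rotate_left(2, 6, k=3)): [0, 4, 3, 2, 7, 5, 1, 6]
After 3 (rotate_left(3, 5, k=1)): [0, 4, 3, 7, 5, 2, 1, 6]
After 4 (reverse(3, 6)): [0, 4, 3, 1, 2, 5, 7, 6]
After 5 (swap(4, 5)): [0, 4, 3, 1, 5, 2, 7, 6]
After 6 (swap(3, 7)): [0, 4, 3, 6, 5, 2, 7, 1]
After 7 (reverse(5, 6)): [0, 4, 3, 6, 5, 7, 2, 1]
After 8 (swap(3, 2)): [0, 4, 6, 3, 5, 7, 2, 1]
After 9 (swap(7, 5)): [0, 4, 6, 3, 5, 1, 2, 7]
After 10 (swap(3, 5)): [0, 4, 6, 1, 5, 3, 2, 7]
After 11 (reverse(4, 6)): [0, 4, 6, 1, 2, 3, 5, 7]
After 12 (reverse(5, 6)): [0, 4, 6, 1, 2, 5, 3, 7]
After 13 (rotate_left(5, 7, k=2)): [0, 4, 6, 1, 2, 7, 5, 3]
After 14 (swap(2, 7)): [0, 4, 3, 1, 2, 7, 5, 6]
After 15 (reverse(3, 4)): [0, 4, 3, 2, 1, 7, 5, 6]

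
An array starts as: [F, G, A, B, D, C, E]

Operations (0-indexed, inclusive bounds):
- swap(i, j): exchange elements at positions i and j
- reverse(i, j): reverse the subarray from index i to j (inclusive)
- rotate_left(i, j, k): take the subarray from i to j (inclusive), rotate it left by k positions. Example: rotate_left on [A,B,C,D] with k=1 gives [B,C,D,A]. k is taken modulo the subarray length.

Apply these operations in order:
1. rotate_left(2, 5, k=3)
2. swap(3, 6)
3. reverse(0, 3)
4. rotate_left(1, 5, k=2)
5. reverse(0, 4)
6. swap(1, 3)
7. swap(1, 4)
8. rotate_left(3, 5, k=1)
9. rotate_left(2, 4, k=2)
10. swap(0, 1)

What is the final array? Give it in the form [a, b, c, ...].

Answer: [E, C, G, B, F, D, A]

Derivation:
After 1 (rotate_left(2, 5, k=3)): [F, G, C, A, B, D, E]
After 2 (swap(3, 6)): [F, G, C, E, B, D, A]
After 3 (reverse(0, 3)): [E, C, G, F, B, D, A]
After 4 (rotate_left(1, 5, k=2)): [E, F, B, D, C, G, A]
After 5 (reverse(0, 4)): [C, D, B, F, E, G, A]
After 6 (swap(1, 3)): [C, F, B, D, E, G, A]
After 7 (swap(1, 4)): [C, E, B, D, F, G, A]
After 8 (rotate_left(3, 5, k=1)): [C, E, B, F, G, D, A]
After 9 (rotate_left(2, 4, k=2)): [C, E, G, B, F, D, A]
After 10 (swap(0, 1)): [E, C, G, B, F, D, A]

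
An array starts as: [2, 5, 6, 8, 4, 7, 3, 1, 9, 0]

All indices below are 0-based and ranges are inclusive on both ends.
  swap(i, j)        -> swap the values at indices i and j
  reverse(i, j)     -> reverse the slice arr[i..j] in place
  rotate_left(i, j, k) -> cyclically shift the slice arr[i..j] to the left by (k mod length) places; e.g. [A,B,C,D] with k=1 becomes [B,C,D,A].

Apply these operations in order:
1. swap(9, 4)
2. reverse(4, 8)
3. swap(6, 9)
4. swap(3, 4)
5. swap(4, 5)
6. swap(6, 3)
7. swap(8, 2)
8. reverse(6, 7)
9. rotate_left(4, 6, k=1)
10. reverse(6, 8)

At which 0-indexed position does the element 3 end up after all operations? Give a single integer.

After 1 (swap(9, 4)): [2, 5, 6, 8, 0, 7, 3, 1, 9, 4]
After 2 (reverse(4, 8)): [2, 5, 6, 8, 9, 1, 3, 7, 0, 4]
After 3 (swap(6, 9)): [2, 5, 6, 8, 9, 1, 4, 7, 0, 3]
After 4 (swap(3, 4)): [2, 5, 6, 9, 8, 1, 4, 7, 0, 3]
After 5 (swap(4, 5)): [2, 5, 6, 9, 1, 8, 4, 7, 0, 3]
After 6 (swap(6, 3)): [2, 5, 6, 4, 1, 8, 9, 7, 0, 3]
After 7 (swap(8, 2)): [2, 5, 0, 4, 1, 8, 9, 7, 6, 3]
After 8 (reverse(6, 7)): [2, 5, 0, 4, 1, 8, 7, 9, 6, 3]
After 9 (rotate_left(4, 6, k=1)): [2, 5, 0, 4, 8, 7, 1, 9, 6, 3]
After 10 (reverse(6, 8)): [2, 5, 0, 4, 8, 7, 6, 9, 1, 3]

Answer: 9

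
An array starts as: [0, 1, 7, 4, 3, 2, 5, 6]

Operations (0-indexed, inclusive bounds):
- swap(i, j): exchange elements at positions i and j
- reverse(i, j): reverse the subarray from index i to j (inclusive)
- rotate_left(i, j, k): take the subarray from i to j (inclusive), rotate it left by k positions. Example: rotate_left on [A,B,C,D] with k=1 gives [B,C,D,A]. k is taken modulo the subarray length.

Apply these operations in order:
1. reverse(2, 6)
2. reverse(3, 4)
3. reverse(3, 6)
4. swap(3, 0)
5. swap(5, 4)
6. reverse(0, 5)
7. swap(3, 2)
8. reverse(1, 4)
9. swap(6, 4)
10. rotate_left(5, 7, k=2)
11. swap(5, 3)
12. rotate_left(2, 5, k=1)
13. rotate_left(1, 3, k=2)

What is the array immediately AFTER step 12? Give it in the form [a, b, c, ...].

After 1 (reverse(2, 6)): [0, 1, 5, 2, 3, 4, 7, 6]
After 2 (reverse(3, 4)): [0, 1, 5, 3, 2, 4, 7, 6]
After 3 (reverse(3, 6)): [0, 1, 5, 7, 4, 2, 3, 6]
After 4 (swap(3, 0)): [7, 1, 5, 0, 4, 2, 3, 6]
After 5 (swap(5, 4)): [7, 1, 5, 0, 2, 4, 3, 6]
After 6 (reverse(0, 5)): [4, 2, 0, 5, 1, 7, 3, 6]
After 7 (swap(3, 2)): [4, 2, 5, 0, 1, 7, 3, 6]
After 8 (reverse(1, 4)): [4, 1, 0, 5, 2, 7, 3, 6]
After 9 (swap(6, 4)): [4, 1, 0, 5, 3, 7, 2, 6]
After 10 (rotate_left(5, 7, k=2)): [4, 1, 0, 5, 3, 6, 7, 2]
After 11 (swap(5, 3)): [4, 1, 0, 6, 3, 5, 7, 2]
After 12 (rotate_left(2, 5, k=1)): [4, 1, 6, 3, 5, 0, 7, 2]

Answer: [4, 1, 6, 3, 5, 0, 7, 2]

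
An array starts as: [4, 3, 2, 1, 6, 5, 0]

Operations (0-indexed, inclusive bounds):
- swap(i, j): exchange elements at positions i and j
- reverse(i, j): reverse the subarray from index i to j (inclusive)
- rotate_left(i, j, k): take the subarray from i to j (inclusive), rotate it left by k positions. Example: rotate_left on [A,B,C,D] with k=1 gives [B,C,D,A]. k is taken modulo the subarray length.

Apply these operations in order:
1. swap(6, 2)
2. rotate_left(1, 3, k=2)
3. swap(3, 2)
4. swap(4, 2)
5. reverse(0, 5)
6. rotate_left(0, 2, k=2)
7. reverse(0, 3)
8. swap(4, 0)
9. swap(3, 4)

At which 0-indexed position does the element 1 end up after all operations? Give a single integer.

After 1 (swap(6, 2)): [4, 3, 0, 1, 6, 5, 2]
After 2 (rotate_left(1, 3, k=2)): [4, 1, 3, 0, 6, 5, 2]
After 3 (swap(3, 2)): [4, 1, 0, 3, 6, 5, 2]
After 4 (swap(4, 2)): [4, 1, 6, 3, 0, 5, 2]
After 5 (reverse(0, 5)): [5, 0, 3, 6, 1, 4, 2]
After 6 (rotate_left(0, 2, k=2)): [3, 5, 0, 6, 1, 4, 2]
After 7 (reverse(0, 3)): [6, 0, 5, 3, 1, 4, 2]
After 8 (swap(4, 0)): [1, 0, 5, 3, 6, 4, 2]
After 9 (swap(3, 4)): [1, 0, 5, 6, 3, 4, 2]

Answer: 0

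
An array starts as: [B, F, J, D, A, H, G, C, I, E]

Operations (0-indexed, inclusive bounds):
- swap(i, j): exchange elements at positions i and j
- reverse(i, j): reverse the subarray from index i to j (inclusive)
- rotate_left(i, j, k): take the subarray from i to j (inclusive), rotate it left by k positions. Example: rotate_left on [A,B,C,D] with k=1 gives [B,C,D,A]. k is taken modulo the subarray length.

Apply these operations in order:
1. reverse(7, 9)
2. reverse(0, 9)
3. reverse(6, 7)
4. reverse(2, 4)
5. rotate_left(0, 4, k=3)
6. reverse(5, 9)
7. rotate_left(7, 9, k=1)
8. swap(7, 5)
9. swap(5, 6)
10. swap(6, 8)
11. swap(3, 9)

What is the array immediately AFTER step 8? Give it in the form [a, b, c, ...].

After 1 (reverse(7, 9)): [B, F, J, D, A, H, G, E, I, C]
After 2 (reverse(0, 9)): [C, I, E, G, H, A, D, J, F, B]
After 3 (reverse(6, 7)): [C, I, E, G, H, A, J, D, F, B]
After 4 (reverse(2, 4)): [C, I, H, G, E, A, J, D, F, B]
After 5 (rotate_left(0, 4, k=3)): [G, E, C, I, H, A, J, D, F, B]
After 6 (reverse(5, 9)): [G, E, C, I, H, B, F, D, J, A]
After 7 (rotate_left(7, 9, k=1)): [G, E, C, I, H, B, F, J, A, D]
After 8 (swap(7, 5)): [G, E, C, I, H, J, F, B, A, D]

Answer: [G, E, C, I, H, J, F, B, A, D]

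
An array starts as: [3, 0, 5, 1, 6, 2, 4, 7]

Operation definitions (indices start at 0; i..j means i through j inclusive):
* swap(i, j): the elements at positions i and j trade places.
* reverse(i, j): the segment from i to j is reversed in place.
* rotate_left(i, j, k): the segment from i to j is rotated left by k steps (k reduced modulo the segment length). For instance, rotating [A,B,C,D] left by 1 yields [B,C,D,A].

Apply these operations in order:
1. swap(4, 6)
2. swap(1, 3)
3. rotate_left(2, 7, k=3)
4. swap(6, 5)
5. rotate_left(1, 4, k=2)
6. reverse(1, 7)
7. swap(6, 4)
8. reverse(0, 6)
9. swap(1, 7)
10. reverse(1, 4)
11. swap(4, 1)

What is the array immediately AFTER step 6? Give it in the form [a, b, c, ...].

After 1 (swap(4, 6)): [3, 0, 5, 1, 4, 2, 6, 7]
After 2 (swap(1, 3)): [3, 1, 5, 0, 4, 2, 6, 7]
After 3 (rotate_left(2, 7, k=3)): [3, 1, 2, 6, 7, 5, 0, 4]
After 4 (swap(6, 5)): [3, 1, 2, 6, 7, 0, 5, 4]
After 5 (rotate_left(1, 4, k=2)): [3, 6, 7, 1, 2, 0, 5, 4]
After 6 (reverse(1, 7)): [3, 4, 5, 0, 2, 1, 7, 6]

Answer: [3, 4, 5, 0, 2, 1, 7, 6]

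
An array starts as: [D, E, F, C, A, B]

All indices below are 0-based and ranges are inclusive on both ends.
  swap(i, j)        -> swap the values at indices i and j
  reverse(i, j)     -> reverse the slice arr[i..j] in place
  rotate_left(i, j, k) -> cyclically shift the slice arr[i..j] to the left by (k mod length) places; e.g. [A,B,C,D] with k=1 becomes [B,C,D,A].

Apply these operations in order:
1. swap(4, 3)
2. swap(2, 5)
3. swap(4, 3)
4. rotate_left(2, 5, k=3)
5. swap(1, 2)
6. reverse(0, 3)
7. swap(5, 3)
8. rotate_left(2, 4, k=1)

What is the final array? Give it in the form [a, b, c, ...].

Answer: [B, E, A, C, F, D]

Derivation:
After 1 (swap(4, 3)): [D, E, F, A, C, B]
After 2 (swap(2, 5)): [D, E, B, A, C, F]
After 3 (swap(4, 3)): [D, E, B, C, A, F]
After 4 (rotate_left(2, 5, k=3)): [D, E, F, B, C, A]
After 5 (swap(1, 2)): [D, F, E, B, C, A]
After 6 (reverse(0, 3)): [B, E, F, D, C, A]
After 7 (swap(5, 3)): [B, E, F, A, C, D]
After 8 (rotate_left(2, 4, k=1)): [B, E, A, C, F, D]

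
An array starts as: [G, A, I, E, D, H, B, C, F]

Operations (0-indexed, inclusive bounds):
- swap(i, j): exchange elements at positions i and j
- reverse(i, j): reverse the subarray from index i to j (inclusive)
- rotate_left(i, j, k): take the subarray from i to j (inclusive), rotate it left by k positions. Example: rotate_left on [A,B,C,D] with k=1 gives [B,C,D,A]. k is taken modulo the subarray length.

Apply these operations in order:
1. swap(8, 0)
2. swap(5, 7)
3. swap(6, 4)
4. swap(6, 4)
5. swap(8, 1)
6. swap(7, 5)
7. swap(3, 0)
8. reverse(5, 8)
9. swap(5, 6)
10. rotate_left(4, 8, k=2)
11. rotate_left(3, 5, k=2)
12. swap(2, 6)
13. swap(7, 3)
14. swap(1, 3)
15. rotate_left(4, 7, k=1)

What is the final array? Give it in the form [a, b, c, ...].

After 1 (swap(8, 0)): [F, A, I, E, D, H, B, C, G]
After 2 (swap(5, 7)): [F, A, I, E, D, C, B, H, G]
After 3 (swap(6, 4)): [F, A, I, E, B, C, D, H, G]
After 4 (swap(6, 4)): [F, A, I, E, D, C, B, H, G]
After 5 (swap(8, 1)): [F, G, I, E, D, C, B, H, A]
After 6 (swap(7, 5)): [F, G, I, E, D, H, B, C, A]
After 7 (swap(3, 0)): [E, G, I, F, D, H, B, C, A]
After 8 (reverse(5, 8)): [E, G, I, F, D, A, C, B, H]
After 9 (swap(5, 6)): [E, G, I, F, D, C, A, B, H]
After 10 (rotate_left(4, 8, k=2)): [E, G, I, F, A, B, H, D, C]
After 11 (rotate_left(3, 5, k=2)): [E, G, I, B, F, A, H, D, C]
After 12 (swap(2, 6)): [E, G, H, B, F, A, I, D, C]
After 13 (swap(7, 3)): [E, G, H, D, F, A, I, B, C]
After 14 (swap(1, 3)): [E, D, H, G, F, A, I, B, C]
After 15 (rotate_left(4, 7, k=1)): [E, D, H, G, A, I, B, F, C]

Answer: [E, D, H, G, A, I, B, F, C]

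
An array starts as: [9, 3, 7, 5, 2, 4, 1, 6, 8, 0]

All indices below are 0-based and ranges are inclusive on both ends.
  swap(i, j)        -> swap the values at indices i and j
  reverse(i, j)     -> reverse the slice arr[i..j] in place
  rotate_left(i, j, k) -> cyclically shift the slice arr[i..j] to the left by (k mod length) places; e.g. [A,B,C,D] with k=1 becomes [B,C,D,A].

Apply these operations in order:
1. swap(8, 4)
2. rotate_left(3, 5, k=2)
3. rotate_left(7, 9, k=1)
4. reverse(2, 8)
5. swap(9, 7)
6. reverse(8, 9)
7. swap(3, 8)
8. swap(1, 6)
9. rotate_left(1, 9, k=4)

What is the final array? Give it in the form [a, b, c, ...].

After 1 (swap(8, 4)): [9, 3, 7, 5, 8, 4, 1, 6, 2, 0]
After 2 (rotate_left(3, 5, k=2)): [9, 3, 7, 4, 5, 8, 1, 6, 2, 0]
After 3 (rotate_left(7, 9, k=1)): [9, 3, 7, 4, 5, 8, 1, 2, 0, 6]
After 4 (reverse(2, 8)): [9, 3, 0, 2, 1, 8, 5, 4, 7, 6]
After 5 (swap(9, 7)): [9, 3, 0, 2, 1, 8, 5, 6, 7, 4]
After 6 (reverse(8, 9)): [9, 3, 0, 2, 1, 8, 5, 6, 4, 7]
After 7 (swap(3, 8)): [9, 3, 0, 4, 1, 8, 5, 6, 2, 7]
After 8 (swap(1, 6)): [9, 5, 0, 4, 1, 8, 3, 6, 2, 7]
After 9 (rotate_left(1, 9, k=4)): [9, 8, 3, 6, 2, 7, 5, 0, 4, 1]

Answer: [9, 8, 3, 6, 2, 7, 5, 0, 4, 1]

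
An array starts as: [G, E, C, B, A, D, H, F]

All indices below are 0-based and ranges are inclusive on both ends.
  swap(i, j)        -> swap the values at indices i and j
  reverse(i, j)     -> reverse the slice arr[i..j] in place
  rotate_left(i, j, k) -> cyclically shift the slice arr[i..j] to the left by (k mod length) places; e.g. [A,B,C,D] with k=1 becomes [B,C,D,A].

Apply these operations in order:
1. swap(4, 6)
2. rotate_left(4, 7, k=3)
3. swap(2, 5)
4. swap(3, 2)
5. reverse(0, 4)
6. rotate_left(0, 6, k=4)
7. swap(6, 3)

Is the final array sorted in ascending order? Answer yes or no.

Answer: no

Derivation:
After 1 (swap(4, 6)): [G, E, C, B, H, D, A, F]
After 2 (rotate_left(4, 7, k=3)): [G, E, C, B, F, H, D, A]
After 3 (swap(2, 5)): [G, E, H, B, F, C, D, A]
After 4 (swap(3, 2)): [G, E, B, H, F, C, D, A]
After 5 (reverse(0, 4)): [F, H, B, E, G, C, D, A]
After 6 (rotate_left(0, 6, k=4)): [G, C, D, F, H, B, E, A]
After 7 (swap(6, 3)): [G, C, D, E, H, B, F, A]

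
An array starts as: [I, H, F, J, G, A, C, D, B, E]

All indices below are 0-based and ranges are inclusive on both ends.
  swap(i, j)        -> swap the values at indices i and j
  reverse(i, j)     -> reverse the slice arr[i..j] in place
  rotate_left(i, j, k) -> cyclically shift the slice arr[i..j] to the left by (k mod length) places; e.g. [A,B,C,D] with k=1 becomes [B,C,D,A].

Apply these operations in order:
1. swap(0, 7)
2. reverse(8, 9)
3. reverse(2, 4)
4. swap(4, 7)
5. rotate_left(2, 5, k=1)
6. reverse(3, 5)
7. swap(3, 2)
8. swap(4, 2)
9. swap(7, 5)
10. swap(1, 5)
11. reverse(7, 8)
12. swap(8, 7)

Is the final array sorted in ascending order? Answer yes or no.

Answer: no

Derivation:
After 1 (swap(0, 7)): [D, H, F, J, G, A, C, I, B, E]
After 2 (reverse(8, 9)): [D, H, F, J, G, A, C, I, E, B]
After 3 (reverse(2, 4)): [D, H, G, J, F, A, C, I, E, B]
After 4 (swap(4, 7)): [D, H, G, J, I, A, C, F, E, B]
After 5 (rotate_left(2, 5, k=1)): [D, H, J, I, A, G, C, F, E, B]
After 6 (reverse(3, 5)): [D, H, J, G, A, I, C, F, E, B]
After 7 (swap(3, 2)): [D, H, G, J, A, I, C, F, E, B]
After 8 (swap(4, 2)): [D, H, A, J, G, I, C, F, E, B]
After 9 (swap(7, 5)): [D, H, A, J, G, F, C, I, E, B]
After 10 (swap(1, 5)): [D, F, A, J, G, H, C, I, E, B]
After 11 (reverse(7, 8)): [D, F, A, J, G, H, C, E, I, B]
After 12 (swap(8, 7)): [D, F, A, J, G, H, C, I, E, B]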